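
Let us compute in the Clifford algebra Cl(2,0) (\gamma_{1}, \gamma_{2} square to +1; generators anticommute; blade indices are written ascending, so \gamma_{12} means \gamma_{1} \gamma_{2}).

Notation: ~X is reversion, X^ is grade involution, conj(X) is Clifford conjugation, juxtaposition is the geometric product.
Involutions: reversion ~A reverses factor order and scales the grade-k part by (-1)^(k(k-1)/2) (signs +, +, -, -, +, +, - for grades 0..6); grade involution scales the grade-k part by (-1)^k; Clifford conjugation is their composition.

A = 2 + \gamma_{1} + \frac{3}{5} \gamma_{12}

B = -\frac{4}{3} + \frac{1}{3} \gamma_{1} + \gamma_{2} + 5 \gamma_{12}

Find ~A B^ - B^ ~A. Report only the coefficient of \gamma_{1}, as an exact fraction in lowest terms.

first term: -\frac{7}{5} \gamma_{1} + \frac{14}{5} \gamma_{2} + \frac{49}{5} \gamma_{12}
second term: -\frac{13}{5} \gamma_{1} - \frac{34}{5} \gamma_{2} + \frac{59}{5} \gamma_{12}
Answer: \frac{6}{5}


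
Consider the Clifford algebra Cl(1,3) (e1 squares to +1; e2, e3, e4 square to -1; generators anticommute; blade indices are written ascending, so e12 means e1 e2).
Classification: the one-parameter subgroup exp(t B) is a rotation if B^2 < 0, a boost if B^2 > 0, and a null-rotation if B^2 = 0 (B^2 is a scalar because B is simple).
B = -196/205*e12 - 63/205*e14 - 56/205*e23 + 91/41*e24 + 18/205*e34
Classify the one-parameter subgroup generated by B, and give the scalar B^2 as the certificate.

B^2 term by term: the squares give (-196/205)^2*(e12)^2 + (-63/205)^2*(e14)^2 + (-56/205)^2*(e23)^2 + (91/41)^2*(e24)^2 + (18/205)^2*(e34)^2 = 38416/42025*(+1) + 3969/42025*(+1) + 3136/42025*(-1) + 8281/1681*(-1) + 324/42025*(-1) = -4 (each basis 2-blade squares to minus the product of its generators' squares); cross terms between blades sharing an index anticommute and cancel; the commuting (index-disjoint) pairs give grade-4 terms 2*c*c'*(blade product), which cancel blade by blade — e1234: -7056/42025 + 7056/42025 = 0 — confirming B is simple. So B^2 = -4.
Answer: rotation, certificate B^2 = -4. The invariant at work: B^2 = -4 is unchanged by conjugation, hence its sign classifies the subgroup whatever basis B is written in.


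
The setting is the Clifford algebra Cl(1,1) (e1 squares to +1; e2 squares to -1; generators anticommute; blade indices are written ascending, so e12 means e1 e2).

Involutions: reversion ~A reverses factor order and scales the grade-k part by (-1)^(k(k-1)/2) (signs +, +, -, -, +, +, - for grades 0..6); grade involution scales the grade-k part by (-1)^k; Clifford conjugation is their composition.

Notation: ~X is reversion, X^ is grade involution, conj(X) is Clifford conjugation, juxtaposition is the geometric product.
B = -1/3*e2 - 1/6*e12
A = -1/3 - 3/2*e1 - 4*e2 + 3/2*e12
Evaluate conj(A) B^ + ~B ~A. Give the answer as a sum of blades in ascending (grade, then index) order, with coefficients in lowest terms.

first term: -13/12 - 1/6*e1 - 13/36*e2 + 5/9*e12
second term: -19/12 + 7/6*e1 + 13/36*e2 - 5/9*e12
Answer: -8/3 + e1


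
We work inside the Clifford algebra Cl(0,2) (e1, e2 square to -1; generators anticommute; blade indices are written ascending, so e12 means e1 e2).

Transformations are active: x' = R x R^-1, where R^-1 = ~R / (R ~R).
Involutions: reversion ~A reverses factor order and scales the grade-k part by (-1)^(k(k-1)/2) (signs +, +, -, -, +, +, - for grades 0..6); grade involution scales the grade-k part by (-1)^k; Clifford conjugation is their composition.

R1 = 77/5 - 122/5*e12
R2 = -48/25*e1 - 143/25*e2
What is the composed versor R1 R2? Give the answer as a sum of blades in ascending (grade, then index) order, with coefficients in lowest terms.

Distribute over the terms of R1 (each basis-blade product reordered to ascending indices, repeated generators contracted through their squares):
(77/5) R2 = -3696/125*e1 - 11011/125*e2
(-122/5*e12) R2 = -17446/125*e1 + 5856/125*e2
Summing the partial products and collecting blades:
Answer: -21142/125*e1 - 1031/25*e2


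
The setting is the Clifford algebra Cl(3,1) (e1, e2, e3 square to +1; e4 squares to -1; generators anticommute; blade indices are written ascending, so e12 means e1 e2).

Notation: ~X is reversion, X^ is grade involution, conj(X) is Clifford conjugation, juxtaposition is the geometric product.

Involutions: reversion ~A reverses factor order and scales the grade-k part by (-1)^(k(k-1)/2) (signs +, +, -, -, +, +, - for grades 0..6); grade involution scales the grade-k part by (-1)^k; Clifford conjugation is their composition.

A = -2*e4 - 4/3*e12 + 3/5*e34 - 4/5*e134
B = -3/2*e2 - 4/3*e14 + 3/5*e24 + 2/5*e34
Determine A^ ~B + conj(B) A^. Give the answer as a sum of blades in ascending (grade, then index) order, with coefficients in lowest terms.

first term: -6/25 + 326/75*e1 - 6/5*e2 - 28/15*e3 - 4/5*e13 + 4/5*e14 + 9/25*e23 + 43/9*e24 + 12/25*e123 - 9/10*e234 - 2/3*e1234
second term: -6/25 - 74/75*e1 + 6/5*e2 - 4/15*e3 + 4/5*e13 - 4/5*e14 - 9/25*e23 + 11/9*e24 - 12/25*e123 + 9/10*e234 - 2/3*e1234
Answer: -12/25 + 84/25*e1 - 32/15*e3 + 6*e24 - 4/3*e1234


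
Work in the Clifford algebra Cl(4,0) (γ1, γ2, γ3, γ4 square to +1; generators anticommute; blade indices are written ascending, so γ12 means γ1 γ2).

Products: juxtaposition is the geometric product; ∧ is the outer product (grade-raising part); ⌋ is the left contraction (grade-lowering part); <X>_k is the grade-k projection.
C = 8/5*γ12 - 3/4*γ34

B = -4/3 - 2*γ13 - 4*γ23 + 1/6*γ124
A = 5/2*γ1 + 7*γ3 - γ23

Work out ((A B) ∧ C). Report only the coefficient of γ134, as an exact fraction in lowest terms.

step 1: -4 + 32/3*γ1 + 28*γ2 - 43/3*γ3 + 2*γ12 + 4/3*γ23 + 5/12*γ24 - 10*γ123 + 1/6*γ134 + 7/6*γ1234
step 2: -32/5*γ12 + 3*γ34 - 344/15*γ123 - 8*γ134 - 21*γ234 - 3/2*γ1234
Answer: -8


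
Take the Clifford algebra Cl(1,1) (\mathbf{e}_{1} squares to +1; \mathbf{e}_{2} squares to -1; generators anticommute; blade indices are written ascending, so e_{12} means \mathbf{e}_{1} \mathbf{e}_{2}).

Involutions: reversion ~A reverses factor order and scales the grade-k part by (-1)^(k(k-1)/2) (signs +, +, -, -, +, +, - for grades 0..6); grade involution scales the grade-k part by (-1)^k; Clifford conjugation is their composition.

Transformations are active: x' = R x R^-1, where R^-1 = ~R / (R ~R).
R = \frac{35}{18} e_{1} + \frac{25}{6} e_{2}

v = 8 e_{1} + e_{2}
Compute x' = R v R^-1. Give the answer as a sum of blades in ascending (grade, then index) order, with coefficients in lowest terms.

~R = \frac{35}{18} e_{1} + \frac{25}{6} e_{2}, and R ~R = -\frac{1100}{81}, so R^-1 = ~R / (-\frac{1100}{81}).
R v = \frac{205}{18} - \frac{565}{18} e_{12}
Answer: -\frac{991}{88} e_{1} - \frac{703}{88} e_{2}


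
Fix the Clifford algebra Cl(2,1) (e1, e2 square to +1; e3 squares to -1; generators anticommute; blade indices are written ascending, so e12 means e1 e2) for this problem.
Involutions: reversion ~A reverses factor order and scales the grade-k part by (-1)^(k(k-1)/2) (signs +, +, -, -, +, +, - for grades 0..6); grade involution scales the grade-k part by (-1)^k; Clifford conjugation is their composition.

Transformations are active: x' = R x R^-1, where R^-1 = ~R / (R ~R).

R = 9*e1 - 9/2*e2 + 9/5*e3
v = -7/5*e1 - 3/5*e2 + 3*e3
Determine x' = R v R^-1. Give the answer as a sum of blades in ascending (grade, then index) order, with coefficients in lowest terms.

~R = 9*e1 - 9/2*e2 + 9/5*e3, and R ~R = 9801/100, so R^-1 = ~R / (9801/100).
R v = -153/10 - 117/10*e12 + 738/25*e13 - 621/50*e23
Answer: -853/605*e1 + 1213/605*e2 - 431/121*e3


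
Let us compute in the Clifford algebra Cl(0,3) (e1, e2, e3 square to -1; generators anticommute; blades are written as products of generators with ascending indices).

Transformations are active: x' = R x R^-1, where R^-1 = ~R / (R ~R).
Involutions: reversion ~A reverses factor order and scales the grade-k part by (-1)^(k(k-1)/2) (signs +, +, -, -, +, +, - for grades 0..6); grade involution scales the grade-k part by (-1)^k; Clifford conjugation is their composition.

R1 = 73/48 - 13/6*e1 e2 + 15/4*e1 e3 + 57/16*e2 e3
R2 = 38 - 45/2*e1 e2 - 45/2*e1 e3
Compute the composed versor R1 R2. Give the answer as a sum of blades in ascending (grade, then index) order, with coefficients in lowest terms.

Distribute over the terms of R2 (each basis-blade product reordered to ascending indices, repeated generators contracted through their squares):
R1 (38) = 1387/24 - 247/3*e1 e2 + 285/2*e1 e3 + 1083/8*e2 e3
R1 (-45/2*e1 e2) = -195/4 - 1095/32*e1 e2 - 2565/32*e1 e3 + 675/8*e2 e3
R1 (-45/2*e1 e3) = 675/8 + 2565/32*e1 e2 - 1095/32*e1 e3 + 195/4*e2 e3
Summing the partial products and collecting blades:
Answer: 1121/12 - 1747/48*e1 e2 + 225/8*e1 e3 + 537/2*e2 e3


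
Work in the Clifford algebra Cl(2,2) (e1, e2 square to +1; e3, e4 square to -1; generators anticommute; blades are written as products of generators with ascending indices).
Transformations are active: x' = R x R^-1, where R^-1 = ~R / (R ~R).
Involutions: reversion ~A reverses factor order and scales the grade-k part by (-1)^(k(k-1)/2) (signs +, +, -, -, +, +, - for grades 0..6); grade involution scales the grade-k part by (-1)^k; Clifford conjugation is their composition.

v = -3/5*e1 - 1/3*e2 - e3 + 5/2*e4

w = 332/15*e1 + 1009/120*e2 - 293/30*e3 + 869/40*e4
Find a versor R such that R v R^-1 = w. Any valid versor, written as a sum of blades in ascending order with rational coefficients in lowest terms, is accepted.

Take R = v + w = 323/15*e1 + 323/40*e2 - 323/30*e3 + 969/40*e4. Because q(v) = q(w) = -6101/900, conjugation by R sends v exactly to w.
Answer: 323/15*e1 + 323/40*e2 - 323/30*e3 + 969/40*e4


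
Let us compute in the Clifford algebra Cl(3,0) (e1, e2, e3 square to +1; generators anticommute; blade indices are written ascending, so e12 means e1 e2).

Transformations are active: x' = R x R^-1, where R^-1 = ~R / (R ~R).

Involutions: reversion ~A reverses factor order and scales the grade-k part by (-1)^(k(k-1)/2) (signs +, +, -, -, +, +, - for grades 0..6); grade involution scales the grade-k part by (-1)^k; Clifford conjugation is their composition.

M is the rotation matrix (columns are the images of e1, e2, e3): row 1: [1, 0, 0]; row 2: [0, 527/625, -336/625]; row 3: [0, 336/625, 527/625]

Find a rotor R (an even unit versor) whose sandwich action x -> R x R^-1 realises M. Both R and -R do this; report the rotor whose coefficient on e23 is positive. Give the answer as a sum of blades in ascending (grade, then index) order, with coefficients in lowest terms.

Method: write R = a + b12*e12 + b13*e13 + b23*e23 with a^2 + b12^2 + b13^2 + b23^2 = 1 (so R^-1 = ~R). Expanding the columns R e_j ~R gives tr M = 4a^2 - 1 and, from the antisymmetric part, M21 - M12 = -4a*b12, M13 - M31 = 4a*b13, M32 - M23 = -4a*b23.
Here tr M = 1679/625, so a^2 = (1 + tr M)/4 = 576/625 and a = ±24/25. Taking a = 24/25: M21 - M12 = 0, M13 - M31 = 0, M32 - M23 = 672/625, giving b12 = 0, b13 = 0, b23 = -7/25, i.e. R = 24/25 - 7/25*e23.
Its e23 coefficient is negative, so report the other preimage -R.
Answer: -24/25 + 7/25*e23. Sheet selection: the two-to-one cover makes ±R indistinguishable at the matrix level (trace 1679/625), so uniqueness comes from the required sign on e23.


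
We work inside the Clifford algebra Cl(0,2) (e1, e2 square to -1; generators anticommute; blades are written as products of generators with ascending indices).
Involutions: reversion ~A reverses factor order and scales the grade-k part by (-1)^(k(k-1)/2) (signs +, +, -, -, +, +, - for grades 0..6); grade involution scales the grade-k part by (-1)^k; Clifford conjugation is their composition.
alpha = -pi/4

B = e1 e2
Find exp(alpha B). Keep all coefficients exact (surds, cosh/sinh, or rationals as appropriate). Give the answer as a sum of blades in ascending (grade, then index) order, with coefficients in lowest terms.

B^2 = (1)^2*(e1 e2)^2 = 1*(-1) = -1 (a basis 2-blade squares to minus the product of its generators' squares).
B^2 = -1 — circular case — the even/odd split gives cos and sin: l = 1, alpha*l = -pi/4, so exp(alpha B) = cos(-pi/4) + (sin(-pi/4)/1)*B = sqrt(2)/2 + (-sqrt(2)/2)*B.
Answer: sqrt(2)/2 - sqrt(2)/2*e1 e2


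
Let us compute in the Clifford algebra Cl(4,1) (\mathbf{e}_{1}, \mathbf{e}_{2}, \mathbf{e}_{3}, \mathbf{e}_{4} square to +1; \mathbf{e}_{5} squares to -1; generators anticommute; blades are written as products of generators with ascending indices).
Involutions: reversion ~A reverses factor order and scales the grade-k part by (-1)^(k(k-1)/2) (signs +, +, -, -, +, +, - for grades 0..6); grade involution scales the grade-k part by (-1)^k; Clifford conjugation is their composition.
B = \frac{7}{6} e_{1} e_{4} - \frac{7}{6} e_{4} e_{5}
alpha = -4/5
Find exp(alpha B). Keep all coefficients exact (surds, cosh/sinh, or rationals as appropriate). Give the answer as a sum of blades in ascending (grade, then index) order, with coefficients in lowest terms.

B^2 term by term: the squares give (\frac{7}{6})^2*(e_{1} e_{4})^2 + (-\frac{7}{6})^2*(e_{4} e_{5})^2 = \frac{49}{36}*(-1) + \frac{49}{36}*(+1) = 0 (each basis 2-blade squares to minus the product of its generators' squares); cross terms between blades sharing an index anticommute and cancel. So B^2 = 0.
B^2 = 0, and the exponential is exactly linear here: exp(alpha B) = 1 + alpha B (parabolic case).
Answer: 1 - \frac{14}{15} e_{1} e_{4} + \frac{14}{15} e_{4} e_{5}


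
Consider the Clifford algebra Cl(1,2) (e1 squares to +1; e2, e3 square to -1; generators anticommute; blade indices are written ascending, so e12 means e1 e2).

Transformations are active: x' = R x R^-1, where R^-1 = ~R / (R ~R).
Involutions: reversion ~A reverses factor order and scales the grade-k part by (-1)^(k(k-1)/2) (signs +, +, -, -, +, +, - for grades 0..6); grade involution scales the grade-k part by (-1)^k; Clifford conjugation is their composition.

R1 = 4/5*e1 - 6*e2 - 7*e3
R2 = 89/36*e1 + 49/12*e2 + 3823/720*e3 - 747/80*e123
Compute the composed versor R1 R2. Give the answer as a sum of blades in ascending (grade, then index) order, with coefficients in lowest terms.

Distribute over the terms of R1 (each basis-blade product reordered to ascending indices, repeated generators contracted through their squares):
(4/5*e1) R2 = 89/45 + 49/15*e12 + 3823/900*e13 - 747/100*e23
(-6*e2) R2 = 49/2 + 89/6*e12 + 2241/40*e13 - 3823/120*e23
(-7*e3) R2 = 26761/720 - 5229/80*e12 + 623/36*e13 + 343/12*e23
Summing the partial products and collecting blades:
Answer: 3055/48 - 3781/80*e12 + 46547/600*e13 - 2149/200*e23


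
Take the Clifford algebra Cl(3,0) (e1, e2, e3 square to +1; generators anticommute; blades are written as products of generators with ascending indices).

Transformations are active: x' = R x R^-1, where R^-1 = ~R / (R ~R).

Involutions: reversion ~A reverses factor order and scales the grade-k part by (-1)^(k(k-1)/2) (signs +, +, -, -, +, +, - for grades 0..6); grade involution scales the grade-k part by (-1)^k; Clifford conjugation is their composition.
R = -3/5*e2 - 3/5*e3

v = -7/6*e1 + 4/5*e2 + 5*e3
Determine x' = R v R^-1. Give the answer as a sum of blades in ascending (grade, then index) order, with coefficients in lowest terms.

~R = -3/5*e2 - 3/5*e3, and R ~R = 18/25, so R^-1 = ~R / (18/25).
R v = -87/25 - 7/10*e1 e2 - 7/10*e1 e3 - 63/25*e2 e3
Answer: 7/6*e1 + 5*e2 + 4/5*e3


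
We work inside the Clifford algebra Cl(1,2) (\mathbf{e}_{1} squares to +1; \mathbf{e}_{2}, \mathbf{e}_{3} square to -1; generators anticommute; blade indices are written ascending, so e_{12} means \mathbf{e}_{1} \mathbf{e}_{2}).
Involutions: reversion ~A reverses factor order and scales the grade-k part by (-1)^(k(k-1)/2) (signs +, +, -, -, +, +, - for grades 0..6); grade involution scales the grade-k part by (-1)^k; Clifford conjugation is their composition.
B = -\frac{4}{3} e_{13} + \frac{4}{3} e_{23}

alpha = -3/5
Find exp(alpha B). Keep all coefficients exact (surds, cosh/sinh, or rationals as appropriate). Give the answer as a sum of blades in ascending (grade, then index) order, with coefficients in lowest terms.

B^2 term by term: the squares give (-\frac{4}{3})^2*(e_{13})^2 + (\frac{4}{3})^2*(e_{23})^2 = \frac{16}{9}*(+1) + \frac{16}{9}*(-1) = 0 (each basis 2-blade squares to minus the product of its generators' squares); cross terms between blades sharing an index anticommute and cancel. So B^2 = 0.
B^2 = 0, hence only two terms survive: exp(alpha B) = 1 + alpha B (parabolic case).
Answer: 1 + \frac{4}{5} e_{13} - \frac{4}{5} e_{23}


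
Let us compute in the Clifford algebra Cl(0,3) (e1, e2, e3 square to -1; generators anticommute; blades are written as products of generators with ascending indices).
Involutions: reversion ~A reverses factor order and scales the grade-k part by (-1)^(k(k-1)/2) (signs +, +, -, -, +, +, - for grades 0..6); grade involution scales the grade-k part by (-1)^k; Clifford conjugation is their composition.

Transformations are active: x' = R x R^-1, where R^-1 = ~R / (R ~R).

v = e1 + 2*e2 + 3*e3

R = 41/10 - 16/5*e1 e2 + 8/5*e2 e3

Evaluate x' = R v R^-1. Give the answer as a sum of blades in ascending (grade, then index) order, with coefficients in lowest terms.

~R = 41/10 + 16/5*e1 e2 - 8/5*e2 e3, and R ~R = 2961/100, so R^-1 = ~R / (2961/100).
R v = 21/2*e1 + 1/5*e2 + 31/2*e3 - 8*e1 e2 e3
Answer: 3089/2961*e1 - 5758/2961*e2 + 8947/2961*e3


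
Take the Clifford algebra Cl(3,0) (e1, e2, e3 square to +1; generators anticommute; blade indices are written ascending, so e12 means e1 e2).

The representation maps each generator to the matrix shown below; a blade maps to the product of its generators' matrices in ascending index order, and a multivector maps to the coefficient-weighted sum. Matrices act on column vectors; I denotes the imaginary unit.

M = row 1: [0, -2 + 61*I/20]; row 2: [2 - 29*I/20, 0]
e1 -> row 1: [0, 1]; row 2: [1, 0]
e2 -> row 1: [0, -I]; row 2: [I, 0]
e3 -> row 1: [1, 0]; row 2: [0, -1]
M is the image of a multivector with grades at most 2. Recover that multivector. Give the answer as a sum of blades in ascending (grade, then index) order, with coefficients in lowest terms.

Method: 1, rho(e1), rho(e2), rho(e3) form a trace-orthogonal basis of the 2x2 complex matrices (tr(X Y) = 2 if X = Y, else 0), so M = m0*1 + m1*rho(e1) + m2*rho(e2) + m3*rho(e3) with m0 = tr(M)/2 = 0, m1 = tr(M rho(e1))/2 = 4*I/5, m2 = tr(M rho(e2))/2 = -9/4 - 2*I, m3 = tr(M rho(e3))/2 = 0.
Multiplying table entries, the bivector images are rho(e12) = I*rho(e3), rho(e13) = -I*rho(e2), rho(e23) = I*rho(e1); with real blade coefficients the real parts of m0..m3 are the coefficients of 1, e1, e2, e3 and the imaginary parts give the bivectors (e23: Im m1, e13: -Im m2, e12: Im m3).
Answer: -9/4*e2 + 2*e13 + 4/5*e23


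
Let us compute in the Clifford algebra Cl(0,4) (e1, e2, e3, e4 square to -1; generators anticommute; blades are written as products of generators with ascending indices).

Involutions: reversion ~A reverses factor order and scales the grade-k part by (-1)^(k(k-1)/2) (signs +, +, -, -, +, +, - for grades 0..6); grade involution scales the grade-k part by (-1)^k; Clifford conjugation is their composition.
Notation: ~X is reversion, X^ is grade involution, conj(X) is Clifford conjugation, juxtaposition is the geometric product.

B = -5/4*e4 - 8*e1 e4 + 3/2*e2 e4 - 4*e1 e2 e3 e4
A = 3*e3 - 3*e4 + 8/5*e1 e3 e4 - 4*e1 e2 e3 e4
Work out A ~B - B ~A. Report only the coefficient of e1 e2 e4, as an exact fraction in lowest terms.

first term: 49/4 - 24*e1 - 19/10*e2 + 64/5*e3 + 8*e1 e3 + 32*e2 e3 - 15/4*e3 e4 + 47/5*e1 e2 e3 + 12*e1 e2 e4 - 24*e1 e3 e4 + 9/2*e2 e3 e4
second term: 49/4 - 24*e1 - 19/10*e2 + 64/5*e3 - 8*e1 e3 - 32*e2 e3 + 15/4*e3 e4 - 47/5*e1 e2 e3 - 12*e1 e2 e4 + 24*e1 e3 e4 - 9/2*e2 e3 e4
Answer: 24


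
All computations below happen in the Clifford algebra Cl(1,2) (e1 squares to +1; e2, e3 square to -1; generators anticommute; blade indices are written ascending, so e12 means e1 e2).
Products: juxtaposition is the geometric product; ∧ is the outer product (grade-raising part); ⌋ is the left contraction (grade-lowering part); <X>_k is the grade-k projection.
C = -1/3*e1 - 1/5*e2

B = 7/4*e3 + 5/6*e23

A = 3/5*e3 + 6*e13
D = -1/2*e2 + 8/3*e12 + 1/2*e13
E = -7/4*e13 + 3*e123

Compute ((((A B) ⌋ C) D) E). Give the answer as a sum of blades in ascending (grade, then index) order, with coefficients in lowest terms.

step 1: -21/20 - 21/2*e1 + 1/2*e2 + 5*e12
step 2: 18/5 + 7/20*e1 + 21/100*e2
step 3: 21/200 + 14/25*e1 - 13/15*e2 + 7/40*e3 + 377/40*e12 + 9/5*e13 - 21/200*e123
step 4: -567/200 - 49/160*e1 - 4467/800*e2 + 5459/200*e3 - 21/40*e12 - 2227/800*e13 + 14539/800*e23 - 721/600*e123
Answer: -567/200 - 49/160*e1 - 4467/800*e2 + 5459/200*e3 - 21/40*e12 - 2227/800*e13 + 14539/800*e23 - 721/600*e123


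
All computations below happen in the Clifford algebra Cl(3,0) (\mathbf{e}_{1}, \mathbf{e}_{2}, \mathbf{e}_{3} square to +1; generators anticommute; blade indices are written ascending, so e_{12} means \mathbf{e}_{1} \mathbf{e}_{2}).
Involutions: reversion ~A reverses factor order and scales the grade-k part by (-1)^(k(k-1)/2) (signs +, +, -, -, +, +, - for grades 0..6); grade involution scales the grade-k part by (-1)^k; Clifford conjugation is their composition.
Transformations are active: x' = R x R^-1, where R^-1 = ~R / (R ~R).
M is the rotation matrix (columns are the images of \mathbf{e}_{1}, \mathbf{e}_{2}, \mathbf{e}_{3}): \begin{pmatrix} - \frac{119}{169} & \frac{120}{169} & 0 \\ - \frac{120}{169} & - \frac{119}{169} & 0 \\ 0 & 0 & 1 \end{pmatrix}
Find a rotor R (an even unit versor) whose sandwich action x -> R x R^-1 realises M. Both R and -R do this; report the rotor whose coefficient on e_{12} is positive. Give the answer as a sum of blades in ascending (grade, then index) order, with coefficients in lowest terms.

Method: write R = a + b12*e_{12} + b13*e_{13} + b23*e_{23} with a^2 + b12^2 + b13^2 + b23^2 = 1 (so R^-1 = ~R). Expanding the columns R e_j ~R gives tr M = 4a^2 - 1 and, from the antisymmetric part, M21 - M12 = -4a*b12, M13 - M31 = 4a*b13, M32 - M23 = -4a*b23.
Here tr M = -\frac{69}{169}, so a^2 = (1 + tr M)/4 = \frac{25}{169} and a = ±\frac{5}{13}. Taking a = \frac{5}{13}: M21 - M12 = -\frac{240}{169}, M13 - M31 = 0, M32 - M23 = 0, giving b12 = \frac{12}{13}, b13 = 0, b23 = 0, i.e. R = \frac{5}{13} + \frac{12}{13} e_{12}.
Its e_{12} coefficient is already positive.
Answer: \frac{5}{13} + \frac{12}{13} e_{12}. Key observation: the double cover Spin(3) -> SO(3) sends R and -R to the same matrix (trace -\frac{69}{169} here), so the stated sign of the e_{12} coefficient is what selects one sheet.


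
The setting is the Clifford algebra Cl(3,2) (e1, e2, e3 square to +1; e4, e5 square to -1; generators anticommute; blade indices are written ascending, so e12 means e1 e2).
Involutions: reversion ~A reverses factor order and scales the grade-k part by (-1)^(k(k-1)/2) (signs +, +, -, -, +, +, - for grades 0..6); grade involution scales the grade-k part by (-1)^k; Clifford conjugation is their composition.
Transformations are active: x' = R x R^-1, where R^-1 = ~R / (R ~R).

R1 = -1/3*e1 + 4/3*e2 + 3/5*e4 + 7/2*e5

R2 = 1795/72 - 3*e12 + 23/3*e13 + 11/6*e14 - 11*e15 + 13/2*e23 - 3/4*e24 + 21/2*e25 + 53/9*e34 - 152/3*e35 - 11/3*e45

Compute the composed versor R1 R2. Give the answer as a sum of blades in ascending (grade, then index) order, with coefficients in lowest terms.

Distribute over the terms of R1 (each basis-blade product reordered to ascending indices, repeated generators contracted through their squares):
(-1/3*e1) R2 = -1795/216*e1 + e2 - 23/9*e3 - 11/18*e4 + 11/3*e5 - 13/6*e123 + 1/4*e124 - 7/2*e125 - 53/27*e134 + 152/9*e135 + 11/9*e145
(4/3*e2) R2 = 4*e1 + 1795/54*e2 + 26/3*e3 - e4 + 14*e5 - 92/9*e123 - 22/9*e124 + 44/3*e125 + 212/27*e234 - 608/9*e235 - 44/9*e245
(3/5*e4) R2 = 11/10*e1 - 9/20*e2 + 53/15*e3 + 359/24*e4 + 11/5*e5 - 9/5*e124 + 23/5*e134 + 33/5*e145 + 39/10*e234 - 63/10*e245 + 152/5*e345
(7/2*e5) R2 = -77/2*e1 + 147/4*e2 - 532/3*e3 - 77/6*e4 + 12565/144*e5 - 21/2*e125 + 161/6*e135 + 77/12*e145 + 91/4*e235 - 21/8*e245 + 371/18*e345
Summing the partial products and collecting blades:
Answer: -45047/1080*e1 + 9523/135*e2 - 7546/45*e3 + 37/72*e4 + 77129/720*e5 - 223/18*e123 - 719/180*e124 + 2/3*e125 + 356/135*e134 + 787/18*e135 + 2563/180*e145 + 3173/270*e234 - 1613/36*e235 - 4973/360*e245 + 4591/90*e345


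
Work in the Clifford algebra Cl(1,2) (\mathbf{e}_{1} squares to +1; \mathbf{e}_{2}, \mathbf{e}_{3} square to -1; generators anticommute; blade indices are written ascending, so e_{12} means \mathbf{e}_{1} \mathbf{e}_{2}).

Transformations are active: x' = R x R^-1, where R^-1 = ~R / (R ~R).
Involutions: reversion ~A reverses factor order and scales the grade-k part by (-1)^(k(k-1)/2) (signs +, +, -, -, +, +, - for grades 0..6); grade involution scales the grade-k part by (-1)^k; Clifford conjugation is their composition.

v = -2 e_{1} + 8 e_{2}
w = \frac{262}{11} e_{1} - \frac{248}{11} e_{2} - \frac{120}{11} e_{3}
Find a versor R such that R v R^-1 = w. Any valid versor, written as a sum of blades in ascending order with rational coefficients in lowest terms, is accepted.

Construction: equal norms (both -60) license R = v + w = \frac{240}{11} e_{1} - \frac{160}{11} e_{2} - \frac{120}{11} e_{3} — nothing changes along that direction, while (v - w)/2 changes sign, so v maps onto w.
Answer: \frac{240}{11} e_{1} - \frac{160}{11} e_{2} - \frac{120}{11} e_{3}


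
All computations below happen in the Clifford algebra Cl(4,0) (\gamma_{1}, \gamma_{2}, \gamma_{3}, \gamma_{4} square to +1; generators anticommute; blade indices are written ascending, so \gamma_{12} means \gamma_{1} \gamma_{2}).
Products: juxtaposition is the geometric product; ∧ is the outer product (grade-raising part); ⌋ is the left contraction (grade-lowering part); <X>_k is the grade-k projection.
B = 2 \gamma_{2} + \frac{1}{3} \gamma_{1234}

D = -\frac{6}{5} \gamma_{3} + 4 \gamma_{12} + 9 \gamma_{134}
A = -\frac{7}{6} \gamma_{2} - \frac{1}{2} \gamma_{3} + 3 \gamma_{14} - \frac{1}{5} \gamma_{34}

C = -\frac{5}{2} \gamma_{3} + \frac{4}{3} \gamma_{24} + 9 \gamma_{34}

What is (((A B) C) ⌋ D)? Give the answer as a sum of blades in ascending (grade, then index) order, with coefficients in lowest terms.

step 1: -\frac{7}{3} + \frac{1}{15} \gamma_{12} - \frac{37}{6} \gamma_{124} + \frac{7}{18} \gamma_{134} - \frac{2}{5} \gamma_{234}
step 2: \frac{85}{18} \gamma_{1} + \frac{18}{5} \gamma_{2} + \frac{53}{10} \gamma_{3} + \frac{191}{180} \gamma_{14} - \frac{37}{9} \gamma_{24} - 21 \gamma_{34} + \frac{1508}{27} \gamma_{123} - \frac{889}{60} \gamma_{1234}
step 3: -\frac{159}{25} + \frac{873}{5} \gamma_{1} + \frac{170}{9} \gamma_{2} + \frac{191}{20} \gamma_{3} - \frac{477}{10} \gamma_{14} + \frac{85}{2} \gamma_{34}
Answer: -\frac{159}{25} + \frac{873}{5} \gamma_{1} + \frac{170}{9} \gamma_{2} + \frac{191}{20} \gamma_{3} - \frac{477}{10} \gamma_{14} + \frac{85}{2} \gamma_{34}


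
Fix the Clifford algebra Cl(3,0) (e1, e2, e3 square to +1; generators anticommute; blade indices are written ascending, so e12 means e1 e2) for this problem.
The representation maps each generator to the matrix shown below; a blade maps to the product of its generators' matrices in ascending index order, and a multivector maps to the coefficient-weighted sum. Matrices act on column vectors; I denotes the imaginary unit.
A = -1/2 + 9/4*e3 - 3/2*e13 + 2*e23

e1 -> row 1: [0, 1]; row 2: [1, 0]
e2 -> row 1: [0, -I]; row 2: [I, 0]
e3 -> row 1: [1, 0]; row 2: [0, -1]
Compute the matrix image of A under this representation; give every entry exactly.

Bivector images (products of the table entries): rho(e13) = rho(e1)rho(e3) = row 1: [0, -1]; row 2: [1, 0]; rho(e23) = rho(e2)rho(e3) = row 1: [0, I]; row 2: [I, 0].
M = (-1/2)*1 + (9/4)*rho(e3) + (-3/2)*rho(e13) + (2)*rho(e23), summed entrywise (1 is the identity matrix):
Answer: row 1: [7/4, 3/2 + 2*I]; row 2: [-3/2 + 2*I, -11/4]


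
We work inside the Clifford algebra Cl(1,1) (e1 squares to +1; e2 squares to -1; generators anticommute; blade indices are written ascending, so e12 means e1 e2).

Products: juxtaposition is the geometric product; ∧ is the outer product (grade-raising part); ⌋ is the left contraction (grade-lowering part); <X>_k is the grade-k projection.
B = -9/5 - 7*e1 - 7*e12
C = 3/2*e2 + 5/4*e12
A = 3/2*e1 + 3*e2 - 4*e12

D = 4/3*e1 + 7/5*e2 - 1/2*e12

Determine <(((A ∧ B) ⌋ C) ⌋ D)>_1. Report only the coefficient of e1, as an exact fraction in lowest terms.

step 1: -27/10*e1 - 27/5*e2 + 141/5*e12
step 2: 867/20 - 27/4*e1 - 27/8*e2
step 3: -171/40 + 4759/80*e1 + 12813/200*e2 - 867/40*e12
step 4: 4759/80*e1 + 12813/200*e2
Answer: 4759/80


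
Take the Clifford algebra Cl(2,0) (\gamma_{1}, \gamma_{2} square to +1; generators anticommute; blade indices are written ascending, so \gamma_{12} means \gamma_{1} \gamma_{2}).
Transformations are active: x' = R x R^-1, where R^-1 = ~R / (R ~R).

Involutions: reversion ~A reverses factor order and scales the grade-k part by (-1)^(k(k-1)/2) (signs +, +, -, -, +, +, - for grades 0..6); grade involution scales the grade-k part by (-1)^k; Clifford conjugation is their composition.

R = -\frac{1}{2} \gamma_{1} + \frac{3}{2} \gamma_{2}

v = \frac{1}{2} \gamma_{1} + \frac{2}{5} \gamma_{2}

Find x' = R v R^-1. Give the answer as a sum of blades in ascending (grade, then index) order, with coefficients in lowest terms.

~R = -\frac{1}{2} \gamma_{1} + \frac{3}{2} \gamma_{2}, and R ~R = \frac{5}{2}, so R^-1 = ~R / (\frac{5}{2}).
R v = \frac{7}{20} - \frac{19}{20} \gamma_{12}
Answer: -\frac{16}{25} \gamma_{1} + \frac{1}{50} \gamma_{2}


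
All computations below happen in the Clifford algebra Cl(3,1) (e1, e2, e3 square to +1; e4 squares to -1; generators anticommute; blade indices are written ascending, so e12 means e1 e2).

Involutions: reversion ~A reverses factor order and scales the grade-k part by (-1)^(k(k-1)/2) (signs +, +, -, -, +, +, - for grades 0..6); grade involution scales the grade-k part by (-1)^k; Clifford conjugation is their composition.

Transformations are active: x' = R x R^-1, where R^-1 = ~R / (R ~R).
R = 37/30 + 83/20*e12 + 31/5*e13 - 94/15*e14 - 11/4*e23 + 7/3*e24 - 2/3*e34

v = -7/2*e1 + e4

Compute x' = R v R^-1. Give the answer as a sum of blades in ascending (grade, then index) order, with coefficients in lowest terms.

~R = 37/30 - 83/20*e12 - 31/5*e13 + 94/15*e14 + 11/4*e23 - 7/3*e24 + 2/3*e34, and R ~R = 7051/360, so R^-1 = ~R / (7051/360).
R v = 39/20*e1 + 1463/120*e2 + 671/30*e3 - 207/10*e4 + 77/8*e123 - 241/60*e124 + 128/15*e134 - 11/4*e234
Answer: 90983/35255*e1 - 76683/35255*e2 + 54987/70510*e3 + 30517/35255*e4


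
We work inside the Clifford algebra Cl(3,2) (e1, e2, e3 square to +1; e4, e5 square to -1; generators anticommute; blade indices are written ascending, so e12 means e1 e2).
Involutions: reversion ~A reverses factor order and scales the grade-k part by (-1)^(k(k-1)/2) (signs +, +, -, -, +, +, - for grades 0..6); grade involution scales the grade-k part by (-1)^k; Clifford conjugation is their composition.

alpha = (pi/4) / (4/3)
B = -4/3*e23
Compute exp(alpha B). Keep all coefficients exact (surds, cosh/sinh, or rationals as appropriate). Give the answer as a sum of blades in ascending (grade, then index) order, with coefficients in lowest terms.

B^2 = (-4/3)^2*(e23)^2 = 16/9*(-1) = -16/9 (a basis 2-blade squares to minus the product of its generators' squares).
B^2 = -16/9 — a negative square means the series sums to a rotation: l = 4/3, alpha*l = pi/4, so exp(alpha B) = cos(pi/4) + (sin(pi/4)/(4/3))*B = sqrt(2)/2 + (3*sqrt(2)/8)*B.
Answer: sqrt(2)/2 - sqrt(2)/2*e23


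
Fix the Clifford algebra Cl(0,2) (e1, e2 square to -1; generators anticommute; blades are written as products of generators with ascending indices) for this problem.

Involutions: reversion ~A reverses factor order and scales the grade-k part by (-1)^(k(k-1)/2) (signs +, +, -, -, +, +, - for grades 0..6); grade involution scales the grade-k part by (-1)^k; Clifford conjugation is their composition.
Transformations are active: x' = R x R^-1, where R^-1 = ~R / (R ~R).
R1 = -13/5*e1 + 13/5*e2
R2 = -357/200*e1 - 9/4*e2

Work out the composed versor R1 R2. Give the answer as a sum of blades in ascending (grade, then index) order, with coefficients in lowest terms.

Distribute over the terms of R1 (each basis-blade product reordered to ascending indices, repeated generators contracted through their squares):
(-13/5*e1) R2 = -4641/1000 + 117/20*e1 e2
(13/5*e2) R2 = 117/20 + 4641/1000*e1 e2
Summing the partial products and collecting blades:
Answer: 1209/1000 + 10491/1000*e1 e2


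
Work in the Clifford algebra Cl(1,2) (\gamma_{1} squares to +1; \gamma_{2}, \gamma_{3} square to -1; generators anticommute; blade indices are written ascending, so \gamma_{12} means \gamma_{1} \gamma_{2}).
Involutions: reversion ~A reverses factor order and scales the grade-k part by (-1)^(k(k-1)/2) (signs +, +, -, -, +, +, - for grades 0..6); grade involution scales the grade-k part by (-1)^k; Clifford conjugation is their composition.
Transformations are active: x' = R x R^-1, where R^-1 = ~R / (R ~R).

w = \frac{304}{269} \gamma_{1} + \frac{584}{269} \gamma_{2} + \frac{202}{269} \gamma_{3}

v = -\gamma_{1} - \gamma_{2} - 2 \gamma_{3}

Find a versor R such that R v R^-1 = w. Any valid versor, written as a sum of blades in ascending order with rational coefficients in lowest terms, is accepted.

Key observation: q(v) = q(w) = -4 (sandwiches preserve the norm), so R = v + w = \frac{35}{269} \gamma_{1} + \frac{315}{269} \gamma_{2} - \frac{336}{269} \gamma_{3} works whenever it is invertible — the component of v along it is kept and (v - w)/2 reverses, sending v to w.
Answer: \frac{35}{269} \gamma_{1} + \frac{315}{269} \gamma_{2} - \frac{336}{269} \gamma_{3}


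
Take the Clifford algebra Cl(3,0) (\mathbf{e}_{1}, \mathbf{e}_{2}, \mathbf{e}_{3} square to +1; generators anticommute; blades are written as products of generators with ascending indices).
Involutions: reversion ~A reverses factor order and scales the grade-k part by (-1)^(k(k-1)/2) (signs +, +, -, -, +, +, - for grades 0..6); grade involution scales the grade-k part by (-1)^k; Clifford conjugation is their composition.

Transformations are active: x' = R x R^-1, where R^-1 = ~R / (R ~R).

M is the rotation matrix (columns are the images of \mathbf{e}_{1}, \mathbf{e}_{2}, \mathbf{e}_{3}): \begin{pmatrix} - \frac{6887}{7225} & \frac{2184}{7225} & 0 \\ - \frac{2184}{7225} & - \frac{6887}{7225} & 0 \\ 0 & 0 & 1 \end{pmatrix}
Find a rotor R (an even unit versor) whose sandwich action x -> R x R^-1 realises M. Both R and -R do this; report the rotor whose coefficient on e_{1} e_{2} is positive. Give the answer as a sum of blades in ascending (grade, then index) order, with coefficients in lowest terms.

Method: write R = a + b12*e_{1} e_{2} + b13*e_{1} e_{3} + b23*e_{2} e_{3} with a^2 + b12^2 + b13^2 + b23^2 = 1 (so R^-1 = ~R). Expanding the columns R e_j ~R gives tr M = 4a^2 - 1 and, from the antisymmetric part, M21 - M12 = -4a*b12, M13 - M31 = 4a*b13, M32 - M23 = -4a*b23.
Here tr M = -\frac{6549}{7225}, so a^2 = (1 + tr M)/4 = \frac{169}{7225} and a = ±\frac{13}{85}. Taking a = \frac{13}{85}: M21 - M12 = -\frac{4368}{7225}, M13 - M31 = 0, M32 - M23 = 0, giving b12 = \frac{84}{85}, b13 = 0, b23 = 0, i.e. R = \frac{13}{85} + \frac{84}{85} e_{1} e_{2}.
Its e_{1} e_{2} coefficient is already positive.
Answer: \frac{13}{85} + \frac{84}{85} e_{1} e_{2}. Why the constraint matters: R and -R act identically through the sandwich — M has trace -\frac{6549}{7225} either way — so only the sign condition on e_{1} e_{2} picks one of the two preimages.


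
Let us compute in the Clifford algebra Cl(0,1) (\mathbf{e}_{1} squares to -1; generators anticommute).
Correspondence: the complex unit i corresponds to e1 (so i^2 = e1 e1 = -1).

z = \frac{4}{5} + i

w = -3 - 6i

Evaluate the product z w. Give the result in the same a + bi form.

In blades: z = \frac{4}{5} + e_{1}, w = -3 - 6 e_{1}.
Distribute z over w term by term (generator squares from the signature, products reordered to ascending indices): (\frac{4}{5})*w = -\frac{12}{5} - \frac{24}{5} e_{1}; (e_{1})*w = 6 - 3 e_{1}.
Sum: \frac{18}{5} - \frac{39}{5} e_{1}; translating back through the correspondence:
Answer: \frac{18}{5} - \frac{39}{5}i


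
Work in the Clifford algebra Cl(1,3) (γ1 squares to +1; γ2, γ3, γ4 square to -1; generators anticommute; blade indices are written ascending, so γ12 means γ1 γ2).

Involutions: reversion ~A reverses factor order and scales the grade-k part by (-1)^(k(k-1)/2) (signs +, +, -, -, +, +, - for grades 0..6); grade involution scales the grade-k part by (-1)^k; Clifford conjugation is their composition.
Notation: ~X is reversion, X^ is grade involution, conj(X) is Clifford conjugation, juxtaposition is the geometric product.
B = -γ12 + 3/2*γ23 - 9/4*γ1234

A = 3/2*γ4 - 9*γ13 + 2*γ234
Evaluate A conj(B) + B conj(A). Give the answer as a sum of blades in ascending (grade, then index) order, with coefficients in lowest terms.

first term: 9/2*γ1 + 3*γ4 + 27/2*γ12 - 9*γ23 - 81/4*γ24 - 27/8*γ123 + 3/2*γ124 + 2*γ134 - 9/4*γ234
second term: -9/2*γ1 - 3*γ4 - 27/2*γ12 + 9*γ23 + 81/4*γ24 - 27/8*γ123 + 3/2*γ124 + 2*γ134 - 9/4*γ234
Answer: -27/4*γ123 + 3*γ124 + 4*γ134 - 9/2*γ234


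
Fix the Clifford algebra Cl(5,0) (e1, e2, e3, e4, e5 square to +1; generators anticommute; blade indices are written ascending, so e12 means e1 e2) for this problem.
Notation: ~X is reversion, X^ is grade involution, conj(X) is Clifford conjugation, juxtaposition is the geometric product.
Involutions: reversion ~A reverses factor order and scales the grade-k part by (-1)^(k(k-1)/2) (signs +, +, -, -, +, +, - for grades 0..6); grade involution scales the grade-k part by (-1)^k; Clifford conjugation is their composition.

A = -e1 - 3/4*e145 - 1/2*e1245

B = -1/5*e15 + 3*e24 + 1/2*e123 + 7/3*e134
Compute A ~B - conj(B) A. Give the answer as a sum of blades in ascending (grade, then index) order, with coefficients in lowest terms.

first term: -3/20*e4 - 1/5*e5 - 3/2*e15 + 1/2*e23 + 1/10*e24 + 7/3*e34 - 7/4*e35 + 3*e124 - 9/4*e125 + 7/6*e235 - 1/4*e345 + 3/8*e2345
second term: -3/20*e4 + 1/5*e5 - 3/2*e15 - 1/2*e23 + 1/10*e24 - 7/3*e34 - 7/4*e35 + 3*e124 + 9/4*e125 - 7/6*e235 + 1/4*e345 - 3/8*e2345
Answer: -2/5*e5 + e23 + 14/3*e34 - 9/2*e125 + 7/3*e235 - 1/2*e345 + 3/4*e2345


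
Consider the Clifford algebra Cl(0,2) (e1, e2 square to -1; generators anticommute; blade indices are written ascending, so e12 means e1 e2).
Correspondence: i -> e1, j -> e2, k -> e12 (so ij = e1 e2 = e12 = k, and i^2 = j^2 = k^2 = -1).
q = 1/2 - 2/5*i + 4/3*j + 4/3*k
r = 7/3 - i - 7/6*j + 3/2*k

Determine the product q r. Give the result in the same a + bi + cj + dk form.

In blades: q = 1/2 - 2/5*e1 + 4/3*e2 + 4/3*e12, r = 7/3 - e1 - 7/6*e2 + 3/2*e12.
Distribute q over r term by term (generator squares from the signature, products reordered to ascending indices): (1/2)*r = 7/6 - 1/2*e1 - 7/12*e2 + 3/4*e12; (-2/5*e1)*r = -2/5 - 14/15*e1 + 3/5*e2 + 7/15*e12; (4/3*e2)*r = 14/9 + 2*e1 + 28/9*e2 + 4/3*e12; (4/3*e12)*r = -2 + 14/9*e1 - 4/3*e2 + 28/9*e12.
Sum: 29/90 + 191/90*e1 + 323/180*e2 + 1019/180*e12; translating back through the correspondence:
Answer: 29/90 + 191/90*i + 323/180*j + 1019/180*k


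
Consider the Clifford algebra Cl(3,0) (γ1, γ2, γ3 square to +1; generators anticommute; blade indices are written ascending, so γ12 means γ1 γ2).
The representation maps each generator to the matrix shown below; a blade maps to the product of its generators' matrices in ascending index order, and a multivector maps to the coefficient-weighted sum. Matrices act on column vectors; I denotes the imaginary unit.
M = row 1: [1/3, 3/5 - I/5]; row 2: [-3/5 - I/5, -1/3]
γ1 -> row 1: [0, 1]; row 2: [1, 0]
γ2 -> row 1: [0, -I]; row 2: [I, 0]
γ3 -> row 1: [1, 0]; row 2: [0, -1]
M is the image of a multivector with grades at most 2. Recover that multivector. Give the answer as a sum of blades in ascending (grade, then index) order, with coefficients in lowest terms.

Method: 1, rho(γ1), rho(γ2), rho(γ3) form a trace-orthogonal basis of the 2x2 complex matrices (tr(X Y) = 2 if X = Y, else 0), so M = m0*1 + m1*rho(γ1) + m2*rho(γ2) + m3*rho(γ3) with m0 = tr(M)/2 = 0, m1 = tr(M rho(γ1))/2 = -I/5, m2 = tr(M rho(γ2))/2 = 3*I/5, m3 = tr(M rho(γ3))/2 = 1/3.
Multiplying table entries, the bivector images are rho(γ12) = I*rho(γ3), rho(γ13) = -I*rho(γ2), rho(γ23) = I*rho(γ1); with real blade coefficients the real parts of m0..m3 are the coefficients of 1, γ1, γ2, γ3 and the imaginary parts give the bivectors (γ23: Im m1, γ13: -Im m2, γ12: Im m3).
Answer: 1/3*γ3 - 3/5*γ13 - 1/5*γ23
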